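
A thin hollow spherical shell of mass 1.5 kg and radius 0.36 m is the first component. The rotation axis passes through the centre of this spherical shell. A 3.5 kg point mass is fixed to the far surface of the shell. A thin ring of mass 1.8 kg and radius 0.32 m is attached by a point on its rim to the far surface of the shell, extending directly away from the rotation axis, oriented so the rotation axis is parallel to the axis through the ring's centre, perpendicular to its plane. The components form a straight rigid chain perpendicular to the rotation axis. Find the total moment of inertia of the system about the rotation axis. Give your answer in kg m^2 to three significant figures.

1.60

Spherical shell: I_cm = (2/3)MR² = (2/3)(1.5)(0.36)² = 0.1296 kg m^2; axis through the centre, so I = 0.1296 kg m^2.
Point mass: I_cm = 0; centre at d = 0.36 m, so the parallel axis theorem gives I = 0 + (3.5)(0.36)² = 0.4536 kg m^2.
Thin ring: I_cm = MR² = (1.8)(0.32)² = 0.18432 kg m^2; centre at d = 0.36 + 0.32 = 0.68 m, so the parallel axis theorem gives I = 0.18432 + (1.8)(0.68)² = 1.0166 kg m^2.
Total I = 0.1296 + 0.4536 + 1.0166 = 1.5998 kg m^2.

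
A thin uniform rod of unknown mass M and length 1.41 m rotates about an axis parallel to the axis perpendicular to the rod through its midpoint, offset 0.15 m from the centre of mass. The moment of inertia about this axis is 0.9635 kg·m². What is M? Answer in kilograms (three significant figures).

5.12

I = I_cm + Md² = (1/12)ML² + Md² = M·[0.0833333·(1.41)² + (0.15)²] = M·0.18817.
So M = 0.9635 / 0.18817 = 5.1202 kg.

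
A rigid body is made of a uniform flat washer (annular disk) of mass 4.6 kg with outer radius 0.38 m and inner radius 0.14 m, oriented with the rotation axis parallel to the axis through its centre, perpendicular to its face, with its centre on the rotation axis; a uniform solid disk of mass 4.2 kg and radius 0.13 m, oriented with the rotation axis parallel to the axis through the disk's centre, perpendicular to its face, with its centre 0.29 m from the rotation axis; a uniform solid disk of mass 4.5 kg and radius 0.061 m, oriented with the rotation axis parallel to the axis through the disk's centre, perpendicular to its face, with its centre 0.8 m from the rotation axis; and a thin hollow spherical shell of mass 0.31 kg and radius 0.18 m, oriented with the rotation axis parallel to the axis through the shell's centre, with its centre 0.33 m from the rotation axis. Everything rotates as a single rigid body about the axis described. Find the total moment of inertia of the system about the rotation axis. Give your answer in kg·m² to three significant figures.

3.69

Annular disk: I_cm = (1/2)M(R²+r²) = (1/2)(4.6)[(0.38)² + (0.14)²] = 0.3772 kg·m²; axis through the centre, so I = 0.3772 kg·m².
Solid disk: I_cm = (1/2)MR² = (1/2)(4.2)(0.13)² = 0.03549 kg·m²; centre at d = 0.29 m, so I = I_cm + Md² gives I = 0.03549 + (4.2)(0.29)² = 0.38871 kg·m².
Solid disk: I_cm = (1/2)MR² = (1/2)(4.5)(0.061)² = 0.0083722 kg·m²; centre at d = 0.8 m, so I = I_cm + Md² gives I = 0.0083722 + (4.5)(0.8)² = 2.8884 kg·m².
Spherical shell: I_cm = (2/3)MR² = (2/3)(0.31)(0.18)² = 0.006696 kg·m²; centre at d = 0.33 m, so I = I_cm + Md² gives I = 0.006696 + (0.31)(0.33)² = 0.040455 kg·m².
Total I = 0.3772 + 0.38871 + 2.8884 + 0.040455 = 3.6947 kg·m².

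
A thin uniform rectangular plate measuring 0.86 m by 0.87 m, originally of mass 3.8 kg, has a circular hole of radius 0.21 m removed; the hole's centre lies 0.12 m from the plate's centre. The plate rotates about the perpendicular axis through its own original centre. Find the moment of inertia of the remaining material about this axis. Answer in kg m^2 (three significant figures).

0.448

Unpierced body about its centre: I₀ = (1/12)M(a²+b²) = (1/12)(3.8)[(0.86)² + (0.87)²] = 0.47389 kg m^2.
The removed disk has mass m = M·πr²/(ab) = (3.8)·π(0.21)²/(0.86·0.87) = 0.70365 kg (same uniform areal density).
Its moment of inertia about the rotation axis (parallel-axis theorem): I_hole = (1/2)mr² + md² = (1/2)(0.70365)(0.21)² + (0.70365)(0.12)² = 0.025648 kg m^2.
Treating the hole as negative mass, I = I₀ − I_hole = 0.47389 − 0.025648 = 0.44824 kg m^2.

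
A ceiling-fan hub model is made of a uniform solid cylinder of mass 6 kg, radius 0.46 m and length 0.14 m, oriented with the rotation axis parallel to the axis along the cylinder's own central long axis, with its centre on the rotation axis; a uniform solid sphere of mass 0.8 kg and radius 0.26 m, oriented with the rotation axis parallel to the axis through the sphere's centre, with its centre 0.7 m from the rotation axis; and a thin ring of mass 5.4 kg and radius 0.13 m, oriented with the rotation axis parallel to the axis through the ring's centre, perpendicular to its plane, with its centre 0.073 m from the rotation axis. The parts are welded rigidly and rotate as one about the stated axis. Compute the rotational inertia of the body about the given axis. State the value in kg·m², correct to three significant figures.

Solid cylinder: I_cm = (1/2)MR² = (1/2)(6)(0.46)² = 0.6348 kg·m²; axis through the centre, so I = 0.6348 kg·m².
Solid sphere: I_cm = (2/5)MR² = (2/5)(0.8)(0.26)² = 0.021632 kg·m²; centre at d = 0.7 m, so the parallel axis theorem gives I = 0.021632 + (0.8)(0.7)² = 0.41363 kg·m².
Thin ring: I_cm = MR² = (5.4)(0.13)² = 0.09126 kg·m²; centre at d = 0.073 m, so the parallel axis theorem gives I = 0.09126 + (5.4)(0.073)² = 0.12004 kg·m².
Total I = 0.6348 + 0.41363 + 0.12004 = 1.1685 kg·m².

1.17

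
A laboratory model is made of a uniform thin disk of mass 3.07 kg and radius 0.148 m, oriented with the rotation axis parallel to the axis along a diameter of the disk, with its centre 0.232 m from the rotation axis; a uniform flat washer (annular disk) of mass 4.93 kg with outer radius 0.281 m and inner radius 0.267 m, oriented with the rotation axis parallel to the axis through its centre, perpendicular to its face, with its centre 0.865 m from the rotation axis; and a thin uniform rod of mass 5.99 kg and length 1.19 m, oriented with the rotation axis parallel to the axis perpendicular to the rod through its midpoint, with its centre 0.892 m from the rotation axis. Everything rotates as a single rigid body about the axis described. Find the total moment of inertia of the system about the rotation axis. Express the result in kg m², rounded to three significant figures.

9.71

Thin disk: I_cm = (1/4)MR² = (1/4)(3.07)(0.148)² = 0.016811 kg m²; centre at d = 0.232 m, so the parallel axis theorem gives I = 0.016811 + (3.07)(0.232)² = 0.18205 kg m².
Annular disk: I_cm = (1/2)M(R²+r²) = (1/2)(4.93)[(0.281)² + (0.267)²] = 0.37037 kg m²; centre at d = 0.865 m, so the parallel axis theorem gives I = 0.37037 + (4.93)(0.865)² = 4.0591 kg m².
Thin rod: I_cm = (1/12)ML² = (1/12)(5.99)(1.19)² = 0.70687 kg m²; centre at d = 0.892 m, so the parallel axis theorem gives I = 0.70687 + (5.99)(0.892)² = 5.4729 kg m².
Total I = 0.18205 + 4.0591 + 5.4729 = 9.7141 kg m².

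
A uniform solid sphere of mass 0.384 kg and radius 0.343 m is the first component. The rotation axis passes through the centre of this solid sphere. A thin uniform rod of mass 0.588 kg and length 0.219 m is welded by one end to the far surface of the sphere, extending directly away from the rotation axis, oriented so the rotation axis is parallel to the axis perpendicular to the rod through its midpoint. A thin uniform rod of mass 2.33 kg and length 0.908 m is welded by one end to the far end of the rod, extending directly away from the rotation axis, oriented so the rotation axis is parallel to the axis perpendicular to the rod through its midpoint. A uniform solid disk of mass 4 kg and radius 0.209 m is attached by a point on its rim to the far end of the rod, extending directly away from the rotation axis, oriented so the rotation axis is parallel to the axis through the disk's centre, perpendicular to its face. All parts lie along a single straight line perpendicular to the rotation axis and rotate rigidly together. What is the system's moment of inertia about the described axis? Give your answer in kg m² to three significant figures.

Solid sphere: I_cm = (2/5)MR² = (2/5)(0.384)(0.343)² = 0.018071 kg m²; axis through the centre, so I = 0.018071 kg m².
Thin rod: I_cm = (1/12)ML² = (1/12)(0.588)(0.219)² = 0.0023501 kg m²; centre at d = 0.343 + 0.1095 = 0.4525 m, so I = I_cm + Md² gives I = 0.0023501 + (0.588)(0.4525)² = 0.12275 kg m².
Thin rod: I_cm = (1/12)ML² = (1/12)(2.33)(0.908)² = 0.16008 kg m²; centre at d = 0.343 + 0.1095 + 0.1095 + 0.454 = 1.016 m, so I = I_cm + Md² gives I = 0.16008 + (2.33)(1.016)² = 2.5652 kg m².
Solid disk: I_cm = (1/2)MR² = (1/2)(4)(0.209)² = 0.087362 kg m²; centre at d = 0.343 + 0.1095 + 0.1095 + 0.454 + 0.454 + 0.209 = 1.679 m, so I = I_cm + Md² gives I = 0.087362 + (4)(1.679)² = 11.364 kg m².
Total I = 0.018071 + 0.12275 + 2.5652 + 11.364 = 14.07 kg m².

14.1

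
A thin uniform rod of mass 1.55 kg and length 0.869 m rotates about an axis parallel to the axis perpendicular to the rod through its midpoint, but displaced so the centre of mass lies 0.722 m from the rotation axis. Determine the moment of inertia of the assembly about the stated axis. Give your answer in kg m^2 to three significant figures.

I_cm = (1/12)ML² = (1/12)(1.55)(0.869)² = 0.097542 kg m^2; centre at d = 0.722 m, so the parallel axis theorem gives I = 0.097542 + (1.55)(0.722)² = 0.90553 kg m^2.

0.906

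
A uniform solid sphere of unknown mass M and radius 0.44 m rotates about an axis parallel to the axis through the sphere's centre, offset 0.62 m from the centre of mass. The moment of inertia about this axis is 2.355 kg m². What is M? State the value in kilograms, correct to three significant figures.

5.10

I = I_cm + Md² = (2/5)MR² + Md² = M·[0.4·(0.44)² + (0.62)²] = M·0.46184.
So M = 2.355 / 0.46184 = 5.0992 kg.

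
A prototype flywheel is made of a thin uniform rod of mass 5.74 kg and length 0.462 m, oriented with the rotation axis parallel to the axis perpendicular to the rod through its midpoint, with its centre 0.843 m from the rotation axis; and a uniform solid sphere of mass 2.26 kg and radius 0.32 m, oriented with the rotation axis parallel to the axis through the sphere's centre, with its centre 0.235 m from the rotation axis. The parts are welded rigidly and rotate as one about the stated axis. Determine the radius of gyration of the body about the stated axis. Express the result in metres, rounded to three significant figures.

Thin rod: I_cm = (1/12)ML² = (1/12)(5.74)(0.462)² = 0.1021 kg m²; centre at d = 0.843 m, so the parallel axis theorem gives I = 0.1021 + (5.74)(0.843)² = 4.1812 kg m².
Solid sphere: I_cm = (2/5)MR² = (2/5)(2.26)(0.32)² = 0.09257 kg m²; centre at d = 0.235 m, so the parallel axis theorem gives I = 0.09257 + (2.26)(0.235)² = 0.21738 kg m².
Total I = 4.3986 kg m²; total mass M = 8 kg.
k = √(I/M) = √(4.3986/8) = 0.7415 m.

0.742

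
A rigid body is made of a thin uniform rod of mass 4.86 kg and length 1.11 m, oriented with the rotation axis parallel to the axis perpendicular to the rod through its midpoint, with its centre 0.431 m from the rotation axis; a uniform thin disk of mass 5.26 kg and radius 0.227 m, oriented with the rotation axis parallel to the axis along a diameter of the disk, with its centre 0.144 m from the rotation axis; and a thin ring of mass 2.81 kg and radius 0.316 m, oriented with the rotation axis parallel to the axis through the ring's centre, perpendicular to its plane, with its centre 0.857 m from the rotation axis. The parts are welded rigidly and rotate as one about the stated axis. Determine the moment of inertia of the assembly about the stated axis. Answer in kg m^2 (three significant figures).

Thin rod: I_cm = (1/12)ML² = (1/12)(4.86)(1.11)² = 0.499 kg m^2; centre at d = 0.431 m, so I = I_cm + Md² gives I = 0.499 + (4.86)(0.431)² = 1.4018 kg m^2.
Thin disk: I_cm = (1/4)MR² = (1/4)(5.26)(0.227)² = 0.067761 kg m^2; centre at d = 0.144 m, so I = I_cm + Md² gives I = 0.067761 + (5.26)(0.144)² = 0.17683 kg m^2.
Thin ring: I_cm = MR² = (2.81)(0.316)² = 0.2806 kg m^2; centre at d = 0.857 m, so I = I_cm + Md² gives I = 0.2806 + (2.81)(0.857)² = 2.3444 kg m^2.
Total I = 1.4018 + 0.17683 + 2.3444 = 3.923 kg m^2.

3.92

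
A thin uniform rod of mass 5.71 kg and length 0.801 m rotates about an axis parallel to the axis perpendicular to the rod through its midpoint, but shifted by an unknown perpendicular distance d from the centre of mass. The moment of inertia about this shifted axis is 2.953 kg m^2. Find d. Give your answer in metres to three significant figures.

0.681

About the centre-of-mass axis, I_cm = (1/12)ML² = (1/12)(5.71)(0.801)² = 0.3053 kg m^2.
Parallel axis theorem: I = I_cm + Md², so Md² = 2.953 − 0.3053 = 2.6477 kg m^2.
d = √(2.6477 / 5.71) = 0.68095 m.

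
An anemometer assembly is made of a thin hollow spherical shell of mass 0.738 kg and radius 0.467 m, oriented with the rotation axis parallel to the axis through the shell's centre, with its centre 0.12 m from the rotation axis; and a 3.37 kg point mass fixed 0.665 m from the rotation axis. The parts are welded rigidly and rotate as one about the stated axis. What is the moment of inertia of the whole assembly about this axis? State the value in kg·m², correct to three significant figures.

1.61

Spherical shell: I_cm = (2/3)MR² = (2/3)(0.738)(0.467)² = 0.1073 kg·m²; centre at d = 0.12 m, so the parallel axis theorem gives I = 0.1073 + (0.738)(0.12)² = 0.11793 kg·m².
Point mass: I_cm = 0; centre at d = 0.665 m, so the parallel axis theorem gives I = 0 + (3.37)(0.665)² = 1.4903 kg·m².
Total I = 0.11793 + 1.4903 = 1.6082 kg·m².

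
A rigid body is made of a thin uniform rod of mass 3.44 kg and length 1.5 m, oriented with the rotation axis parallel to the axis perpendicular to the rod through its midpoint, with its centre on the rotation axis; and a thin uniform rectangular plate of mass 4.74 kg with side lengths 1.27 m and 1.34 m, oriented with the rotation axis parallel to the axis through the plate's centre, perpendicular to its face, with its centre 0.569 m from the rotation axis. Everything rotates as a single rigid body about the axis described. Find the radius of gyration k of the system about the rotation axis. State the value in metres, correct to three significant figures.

Thin rod: I_cm = (1/12)ML² = (1/12)(3.44)(1.5)² = 0.645 kg m²; axis through the centre, so I = 0.645 kg m².
Rectangular plate: I_cm = (1/12)M(a²+b²) = (1/12)(4.74)[(1.27)² + (1.34)²] = 1.3464 kg m²; centre at d = 0.569 m, so the parallel axis theorem gives I = 1.3464 + (4.74)(0.569)² = 2.881 kg m².
Total I = 3.526 kg m²; total mass M = 8.18 kg.
k = √(I/M) = √(3.526/8.18) = 0.65654 m.

0.657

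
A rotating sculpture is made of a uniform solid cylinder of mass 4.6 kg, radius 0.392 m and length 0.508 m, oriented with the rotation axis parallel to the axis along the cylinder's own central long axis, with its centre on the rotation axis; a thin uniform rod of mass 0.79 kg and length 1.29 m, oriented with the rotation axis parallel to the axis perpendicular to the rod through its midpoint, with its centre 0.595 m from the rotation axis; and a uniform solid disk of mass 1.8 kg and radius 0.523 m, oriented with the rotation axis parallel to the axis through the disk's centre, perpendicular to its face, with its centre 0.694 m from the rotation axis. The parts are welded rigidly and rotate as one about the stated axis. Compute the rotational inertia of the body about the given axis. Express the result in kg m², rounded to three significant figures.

1.86

Solid cylinder: I_cm = (1/2)MR² = (1/2)(4.6)(0.392)² = 0.35343 kg m²; axis through the centre, so I = 0.35343 kg m².
Thin rod: I_cm = (1/12)ML² = (1/12)(0.79)(1.29)² = 0.10955 kg m²; centre at d = 0.595 m, so the parallel axis theorem gives I = 0.10955 + (0.79)(0.595)² = 0.38923 kg m².
Solid disk: I_cm = (1/2)MR² = (1/2)(1.8)(0.523)² = 0.24618 kg m²; centre at d = 0.694 m, so the parallel axis theorem gives I = 0.24618 + (1.8)(0.694)² = 1.1131 kg m².
Total I = 0.35343 + 0.38923 + 1.1131 = 1.8558 kg m².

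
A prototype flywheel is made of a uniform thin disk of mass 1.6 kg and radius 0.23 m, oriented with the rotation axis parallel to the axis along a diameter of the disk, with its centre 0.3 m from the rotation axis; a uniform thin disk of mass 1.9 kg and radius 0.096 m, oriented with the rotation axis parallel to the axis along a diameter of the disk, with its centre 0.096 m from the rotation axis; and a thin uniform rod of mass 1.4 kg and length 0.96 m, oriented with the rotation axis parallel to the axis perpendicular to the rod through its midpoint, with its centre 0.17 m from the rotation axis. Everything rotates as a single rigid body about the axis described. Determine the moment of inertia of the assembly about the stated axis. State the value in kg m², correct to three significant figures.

Thin disk: I_cm = (1/4)MR² = (1/4)(1.6)(0.23)² = 0.02116 kg m²; centre at d = 0.3 m, so I = I_cm + Md² gives I = 0.02116 + (1.6)(0.3)² = 0.16516 kg m².
Thin disk: I_cm = (1/4)MR² = (1/4)(1.9)(0.096)² = 0.0043776 kg m²; centre at d = 0.096 m, so I = I_cm + Md² gives I = 0.0043776 + (1.9)(0.096)² = 0.021888 kg m².
Thin rod: I_cm = (1/12)ML² = (1/12)(1.4)(0.96)² = 0.10752 kg m²; centre at d = 0.17 m, so I = I_cm + Md² gives I = 0.10752 + (1.4)(0.17)² = 0.14798 kg m².
Total I = 0.16516 + 0.021888 + 0.14798 = 0.33503 kg m².

0.335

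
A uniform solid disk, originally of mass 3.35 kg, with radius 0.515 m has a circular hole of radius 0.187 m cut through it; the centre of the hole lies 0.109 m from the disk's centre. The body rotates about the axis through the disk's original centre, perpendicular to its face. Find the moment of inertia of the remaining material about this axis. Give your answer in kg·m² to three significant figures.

Unpierced body about its centre: I₀ = (1/2)MR² = (1/2)(3.35)(0.515)² = 0.44425 kg·m².
The removed disk has mass m = M·(r/R)² = (3.35)(0.187/0.515)² = 0.44169 kg (same uniform areal density).
Its moment of inertia about the rotation axis (parallel-axis theorem): I_hole = (1/2)mr² + md² = (1/2)(0.44169)(0.187)² + (0.44169)(0.109)² = 0.01297 kg·m².
Treating the hole as negative mass, I = I₀ − I_hole = 0.44425 − 0.01297 = 0.43128 kg·m².

0.431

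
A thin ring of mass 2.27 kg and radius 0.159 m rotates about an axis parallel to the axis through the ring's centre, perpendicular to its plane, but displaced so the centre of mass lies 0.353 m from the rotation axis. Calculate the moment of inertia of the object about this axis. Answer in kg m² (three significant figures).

0.340

I_cm = MR² = (2.27)(0.159)² = 0.057388 kg m²; centre at d = 0.353 m, so the parallel axis theorem gives I = 0.057388 + (2.27)(0.353)² = 0.34025 kg m².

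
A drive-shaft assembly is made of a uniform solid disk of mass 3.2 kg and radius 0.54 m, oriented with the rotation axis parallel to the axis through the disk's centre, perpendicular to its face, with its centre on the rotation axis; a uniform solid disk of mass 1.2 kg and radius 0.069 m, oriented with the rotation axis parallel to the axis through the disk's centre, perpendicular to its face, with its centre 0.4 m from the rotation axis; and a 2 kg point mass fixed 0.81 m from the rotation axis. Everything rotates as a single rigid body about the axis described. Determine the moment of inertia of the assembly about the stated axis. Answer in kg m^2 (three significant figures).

Solid disk: I_cm = (1/2)MR² = (1/2)(3.2)(0.54)² = 0.46656 kg m^2; axis through the centre, so I = 0.46656 kg m^2.
Solid disk: I_cm = (1/2)MR² = (1/2)(1.2)(0.069)² = 0.0028566 kg m^2; centre at d = 0.4 m, so the parallel axis theorem gives I = 0.0028566 + (1.2)(0.4)² = 0.19486 kg m^2.
Point mass: I_cm = 0; centre at d = 0.81 m, so the parallel axis theorem gives I = 0 + (2)(0.81)² = 1.3122 kg m^2.
Total I = 0.46656 + 0.19486 + 1.3122 = 1.9736 kg m^2.

1.97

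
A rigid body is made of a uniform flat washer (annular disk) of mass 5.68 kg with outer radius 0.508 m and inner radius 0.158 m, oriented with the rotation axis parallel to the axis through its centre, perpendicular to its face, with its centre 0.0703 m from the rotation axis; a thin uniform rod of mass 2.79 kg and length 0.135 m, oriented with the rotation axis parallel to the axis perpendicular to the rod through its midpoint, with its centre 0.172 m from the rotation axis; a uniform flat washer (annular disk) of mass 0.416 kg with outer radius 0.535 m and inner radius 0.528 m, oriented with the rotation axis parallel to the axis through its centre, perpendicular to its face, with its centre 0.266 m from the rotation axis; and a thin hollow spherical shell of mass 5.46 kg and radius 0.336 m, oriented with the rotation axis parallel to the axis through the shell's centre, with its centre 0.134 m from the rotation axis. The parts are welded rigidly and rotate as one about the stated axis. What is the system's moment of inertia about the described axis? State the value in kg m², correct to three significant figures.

Annular disk: I_cm = (1/2)M(R²+r²) = (1/2)(5.68)[(0.508)² + (0.158)²] = 0.8038 kg m²; centre at d = 0.0703 m, so the parallel axis theorem gives I = 0.8038 + (5.68)(0.0703)² = 0.83187 kg m².
Thin rod: I_cm = (1/12)ML² = (1/12)(2.79)(0.135)² = 0.0042373 kg m²; centre at d = 0.172 m, so the parallel axis theorem gives I = 0.0042373 + (2.79)(0.172)² = 0.086777 kg m².
Annular disk: I_cm = (1/2)M(R²+r²) = (1/2)(0.416)[(0.535)² + (0.528)²] = 0.11752 kg m²; centre at d = 0.266 m, so the parallel axis theorem gives I = 0.11752 + (0.416)(0.266)² = 0.14696 kg m².
Spherical shell: I_cm = (2/3)MR² = (2/3)(5.46)(0.336)² = 0.41094 kg m²; centre at d = 0.134 m, so the parallel axis theorem gives I = 0.41094 + (5.46)(0.134)² = 0.50898 kg m².
Total I = 0.83187 + 0.086777 + 0.14696 + 0.50898 = 1.5746 kg m².

1.57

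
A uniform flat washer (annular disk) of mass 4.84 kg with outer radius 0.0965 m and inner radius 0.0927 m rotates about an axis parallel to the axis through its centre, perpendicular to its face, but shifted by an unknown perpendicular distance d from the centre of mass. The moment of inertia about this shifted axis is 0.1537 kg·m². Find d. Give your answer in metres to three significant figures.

0.151

About the centre-of-mass axis, I_cm = (1/2)M(R²+r²) = (1/2)(4.84)[(0.0965)² + (0.0927)²] = 0.043331 kg·m².
Parallel axis theorem: I = I_cm + Md², so Md² = 0.1537 − 0.043331 = 0.11037 kg·m².
d = √(0.11037 / 4.84) = 0.15101 m.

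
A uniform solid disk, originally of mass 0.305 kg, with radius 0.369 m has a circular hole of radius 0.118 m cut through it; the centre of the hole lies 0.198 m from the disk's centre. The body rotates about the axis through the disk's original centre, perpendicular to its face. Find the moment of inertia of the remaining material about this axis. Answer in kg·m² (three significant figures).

Unpierced body about its centre: I₀ = (1/2)MR² = (1/2)(0.305)(0.369)² = 0.020765 kg·m².
The removed disk has mass m = M·(r/R)² = (0.305)(0.118/0.369)² = 0.03119 kg (same uniform areal density).
Its moment of inertia about the rotation axis (parallel-axis theorem): I_hole = (1/2)mr² + md² = (1/2)(0.03119)(0.118)² + (0.03119)(0.198)² = 0.0014399 kg·m².
Treating the hole as negative mass, I = I₀ − I_hole = 0.020765 − 0.0014399 = 0.019325 kg·m².

0.0193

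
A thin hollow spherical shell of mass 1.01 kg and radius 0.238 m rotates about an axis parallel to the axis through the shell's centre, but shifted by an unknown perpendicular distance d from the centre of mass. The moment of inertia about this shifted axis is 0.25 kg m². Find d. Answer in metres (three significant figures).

0.458

About the centre-of-mass axis, I_cm = (2/3)MR² = (2/3)(1.01)(0.238)² = 0.03814 kg m².
Parallel axis theorem: I = I_cm + Md², so Md² = 0.25 − 0.03814 = 0.21186 kg m².
d = √(0.21186 / 1.01) = 0.458 m.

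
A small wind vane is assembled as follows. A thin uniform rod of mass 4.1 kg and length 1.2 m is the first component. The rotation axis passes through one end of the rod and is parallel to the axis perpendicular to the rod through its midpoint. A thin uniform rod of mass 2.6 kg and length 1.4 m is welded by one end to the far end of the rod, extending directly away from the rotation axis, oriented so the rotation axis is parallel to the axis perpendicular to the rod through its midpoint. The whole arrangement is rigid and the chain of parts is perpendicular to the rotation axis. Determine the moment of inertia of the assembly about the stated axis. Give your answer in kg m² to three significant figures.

Thin rod: I_cm = (1/12)ML² = (1/12)(4.1)(1.2)² = 0.492 kg m²; centre at d = 0.6 m, so the parallel axis theorem gives I = 0.492 + (4.1)(0.6)² = 1.968 kg m².
Thin rod: I_cm = (1/12)ML² = (1/12)(2.6)(1.4)² = 0.42467 kg m²; centre at d = 0.6 + 0.6 + 0.7 = 1.9 m, so the parallel axis theorem gives I = 0.42467 + (2.6)(1.9)² = 9.8107 kg m².
Total I = 1.968 + 9.8107 = 11.779 kg m².

11.8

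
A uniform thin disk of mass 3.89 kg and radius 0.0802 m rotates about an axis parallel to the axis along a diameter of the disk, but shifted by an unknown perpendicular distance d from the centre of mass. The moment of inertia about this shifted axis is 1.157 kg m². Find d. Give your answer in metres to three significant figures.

About the centre-of-mass axis, I_cm = (1/4)MR² = (1/4)(3.89)(0.0802)² = 0.0062552 kg m².
Parallel axis theorem: I = I_cm + Md², so Md² = 1.157 − 0.0062552 = 1.1507 kg m².
d = √(1.1507 / 3.89) = 0.54389 m.

0.544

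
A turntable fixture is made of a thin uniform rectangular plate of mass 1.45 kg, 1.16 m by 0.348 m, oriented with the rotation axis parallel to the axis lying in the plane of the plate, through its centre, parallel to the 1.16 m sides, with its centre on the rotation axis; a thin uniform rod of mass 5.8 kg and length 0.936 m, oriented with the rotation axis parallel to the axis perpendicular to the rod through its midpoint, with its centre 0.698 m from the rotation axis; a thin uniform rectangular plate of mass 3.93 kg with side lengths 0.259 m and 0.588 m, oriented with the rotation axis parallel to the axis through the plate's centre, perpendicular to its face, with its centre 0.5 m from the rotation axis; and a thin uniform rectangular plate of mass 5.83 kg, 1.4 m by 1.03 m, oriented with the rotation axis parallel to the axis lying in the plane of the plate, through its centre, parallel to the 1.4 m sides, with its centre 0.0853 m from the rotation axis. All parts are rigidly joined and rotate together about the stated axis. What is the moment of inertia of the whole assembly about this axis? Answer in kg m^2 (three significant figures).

Rectangular plate: I_cm = (1/12)Mb² = (1/12)(1.45)(0.348)² = 0.014633 kg m^2; axis through the centre, so I = 0.014633 kg m^2.
Thin rod: I_cm = (1/12)ML² = (1/12)(5.8)(0.936)² = 0.42345 kg m^2; centre at d = 0.698 m, so I = I_cm + Md² gives I = 0.42345 + (5.8)(0.698)² = 3.2492 kg m^2.
Rectangular plate: I_cm = (1/12)M(a²+b²) = (1/12)(3.93)[(0.259)² + (0.588)²] = 0.1352 kg m^2; centre at d = 0.5 m, so I = I_cm + Md² gives I = 0.1352 + (3.93)(0.5)² = 1.1177 kg m^2.
Rectangular plate: I_cm = (1/12)Mb² = (1/12)(5.83)(1.03)² = 0.51542 kg m^2; centre at d = 0.0853 m, so I = I_cm + Md² gives I = 0.51542 + (5.83)(0.0853)² = 0.55784 kg m^2.
Total I = 0.014633 + 3.2492 + 1.1177 + 0.55784 = 4.9394 kg m^2.

4.94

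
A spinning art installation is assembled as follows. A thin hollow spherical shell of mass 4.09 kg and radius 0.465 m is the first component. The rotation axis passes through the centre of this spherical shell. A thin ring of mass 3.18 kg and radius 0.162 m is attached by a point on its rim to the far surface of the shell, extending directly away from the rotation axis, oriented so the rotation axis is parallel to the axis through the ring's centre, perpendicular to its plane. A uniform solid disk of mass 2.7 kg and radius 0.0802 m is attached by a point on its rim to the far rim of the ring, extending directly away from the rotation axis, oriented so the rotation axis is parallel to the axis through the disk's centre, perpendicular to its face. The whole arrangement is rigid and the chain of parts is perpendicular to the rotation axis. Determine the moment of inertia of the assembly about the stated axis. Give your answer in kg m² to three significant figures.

3.97

Spherical shell: I_cm = (2/3)MR² = (2/3)(4.09)(0.465)² = 0.58957 kg m²; axis through the centre, so I = 0.58957 kg m².
Thin ring: I_cm = MR² = (3.18)(0.162)² = 0.083456 kg m²; centre at d = 0.465 + 0.162 = 0.627 m, so I = I_cm + Md² gives I = 0.083456 + (3.18)(0.627)² = 1.3336 kg m².
Solid disk: I_cm = (1/2)MR² = (1/2)(2.7)(0.0802)² = 0.0086833 kg m²; centre at d = 0.465 + 0.162 + 0.162 + 0.0802 = 0.8692 m, so I = I_cm + Md² gives I = 0.0086833 + (2.7)(0.8692)² = 2.0486 kg m².
Total I = 0.58957 + 1.3336 + 2.0486 = 3.9717 kg m².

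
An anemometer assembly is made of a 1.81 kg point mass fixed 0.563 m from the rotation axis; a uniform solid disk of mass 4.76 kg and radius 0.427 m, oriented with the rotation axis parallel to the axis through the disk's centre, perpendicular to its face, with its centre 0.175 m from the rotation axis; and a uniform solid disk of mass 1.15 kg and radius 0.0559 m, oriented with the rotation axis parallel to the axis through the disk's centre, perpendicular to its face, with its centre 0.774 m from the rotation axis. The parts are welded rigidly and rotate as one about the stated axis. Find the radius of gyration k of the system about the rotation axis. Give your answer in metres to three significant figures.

0.489

Point mass: I_cm = 0; centre at d = 0.563 m, so the parallel axis theorem gives I = 0 + (1.81)(0.563)² = 0.57371 kg m².
Solid disk: I_cm = (1/2)MR² = (1/2)(4.76)(0.427)² = 0.43394 kg m²; centre at d = 0.175 m, so the parallel axis theorem gives I = 0.43394 + (4.76)(0.175)² = 0.57972 kg m².
Solid disk: I_cm = (1/2)MR² = (1/2)(1.15)(0.0559)² = 0.0017968 kg m²; centre at d = 0.774 m, so the parallel axis theorem gives I = 0.0017968 + (1.15)(0.774)² = 0.69073 kg m².
Total I = 1.8442 kg m²; total mass M = 7.72 kg.
k = √(I/M) = √(1.8442/7.72) = 0.48876 m.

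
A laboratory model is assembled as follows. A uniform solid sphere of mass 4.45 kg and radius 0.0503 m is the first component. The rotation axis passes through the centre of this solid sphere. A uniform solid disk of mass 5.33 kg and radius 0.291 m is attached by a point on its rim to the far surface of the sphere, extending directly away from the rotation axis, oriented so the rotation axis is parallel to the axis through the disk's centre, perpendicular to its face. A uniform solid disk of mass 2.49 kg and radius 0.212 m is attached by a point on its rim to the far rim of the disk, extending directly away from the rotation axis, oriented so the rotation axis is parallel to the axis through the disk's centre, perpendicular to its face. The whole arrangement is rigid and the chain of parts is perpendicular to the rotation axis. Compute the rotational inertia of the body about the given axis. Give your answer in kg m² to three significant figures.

2.68

Solid sphere: I_cm = (2/5)MR² = (2/5)(4.45)(0.0503)² = 0.0045036 kg m²; axis through the centre, so I = 0.0045036 kg m².
Solid disk: I_cm = (1/2)MR² = (1/2)(5.33)(0.291)² = 0.22567 kg m²; centre at d = 0.0503 + 0.291 = 0.3413 m, so the parallel axis theorem gives I = 0.22567 + (5.33)(0.3413)² = 0.84654 kg m².
Solid disk: I_cm = (1/2)MR² = (1/2)(2.49)(0.212)² = 0.055955 kg m²; centre at d = 0.0503 + 0.291 + 0.291 + 0.212 = 0.8443 m, so the parallel axis theorem gives I = 0.055955 + (2.49)(0.8443)² = 1.8309 kg m².
Total I = 0.0045036 + 0.84654 + 1.8309 = 2.682 kg m².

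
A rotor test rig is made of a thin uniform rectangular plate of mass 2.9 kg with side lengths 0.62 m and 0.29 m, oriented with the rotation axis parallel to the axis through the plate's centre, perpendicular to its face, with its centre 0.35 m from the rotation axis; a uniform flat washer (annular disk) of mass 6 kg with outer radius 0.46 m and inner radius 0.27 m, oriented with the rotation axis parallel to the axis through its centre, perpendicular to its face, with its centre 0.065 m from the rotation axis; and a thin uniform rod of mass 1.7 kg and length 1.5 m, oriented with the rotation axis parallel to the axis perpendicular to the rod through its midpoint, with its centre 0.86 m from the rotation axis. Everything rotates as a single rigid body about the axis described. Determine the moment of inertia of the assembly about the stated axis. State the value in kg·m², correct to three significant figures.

Rectangular plate: I_cm = (1/12)M(a²+b²) = (1/12)(2.9)[(0.62)² + (0.29)²] = 0.11322 kg·m²; centre at d = 0.35 m, so the parallel axis theorem gives I = 0.11322 + (2.9)(0.35)² = 0.46847 kg·m².
Annular disk: I_cm = (1/2)M(R²+r²) = (1/2)(6)[(0.46)² + (0.27)²] = 0.8535 kg·m²; centre at d = 0.065 m, so the parallel axis theorem gives I = 0.8535 + (6)(0.065)² = 0.87885 kg·m².
Thin rod: I_cm = (1/12)ML² = (1/12)(1.7)(1.5)² = 0.31875 kg·m²; centre at d = 0.86 m, so the parallel axis theorem gives I = 0.31875 + (1.7)(0.86)² = 1.5761 kg·m².
Total I = 0.46847 + 0.87885 + 1.5761 = 2.9234 kg·m².

2.92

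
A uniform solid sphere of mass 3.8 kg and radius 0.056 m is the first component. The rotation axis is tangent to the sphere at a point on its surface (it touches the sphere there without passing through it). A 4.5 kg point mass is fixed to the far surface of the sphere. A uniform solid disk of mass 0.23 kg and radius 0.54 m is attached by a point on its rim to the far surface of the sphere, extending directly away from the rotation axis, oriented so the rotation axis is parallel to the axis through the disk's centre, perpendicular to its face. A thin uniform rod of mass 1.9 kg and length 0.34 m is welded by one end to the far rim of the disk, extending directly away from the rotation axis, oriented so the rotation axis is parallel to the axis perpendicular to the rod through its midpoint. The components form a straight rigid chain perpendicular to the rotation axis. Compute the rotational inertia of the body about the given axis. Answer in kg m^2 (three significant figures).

Solid sphere: I_cm = (2/5)MR² = (2/5)(3.8)(0.056)² = 0.0047667 kg m^2; centre at d = 0.056 m, so the parallel axis theorem gives I = 0.0047667 + (3.8)(0.056)² = 0.016684 kg m^2.
Point mass: I_cm = 0; centre at d = 0.056 + 0.056 = 0.112 m, so the parallel axis theorem gives I = 0 + (4.5)(0.112)² = 0.056448 kg m^2.
Solid disk: I_cm = (1/2)MR² = (1/2)(0.23)(0.54)² = 0.033534 kg m^2; centre at d = 0.056 + 0.056 + 0.54 = 0.652 m, so the parallel axis theorem gives I = 0.033534 + (0.23)(0.652)² = 0.13131 kg m^2.
Thin rod: I_cm = (1/12)ML² = (1/12)(1.9)(0.34)² = 0.018303 kg m^2; centre at d = 0.056 + 0.056 + 0.54 + 0.54 + 0.17 = 1.362 m, so the parallel axis theorem gives I = 0.018303 + (1.9)(1.362)² = 3.5429 kg m^2.
Total I = 0.016684 + 0.056448 + 0.13131 + 3.5429 = 3.7473 kg m^2.

3.75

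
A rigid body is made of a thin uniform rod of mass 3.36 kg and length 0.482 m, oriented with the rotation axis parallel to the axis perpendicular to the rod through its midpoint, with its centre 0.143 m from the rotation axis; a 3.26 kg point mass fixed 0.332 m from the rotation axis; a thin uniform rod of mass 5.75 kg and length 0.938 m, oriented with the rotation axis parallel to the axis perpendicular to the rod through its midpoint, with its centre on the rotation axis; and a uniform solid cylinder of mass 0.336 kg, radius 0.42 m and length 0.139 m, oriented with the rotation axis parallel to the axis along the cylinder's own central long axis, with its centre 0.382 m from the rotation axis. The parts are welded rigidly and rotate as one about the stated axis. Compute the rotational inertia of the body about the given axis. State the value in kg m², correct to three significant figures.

Thin rod: I_cm = (1/12)ML² = (1/12)(3.36)(0.482)² = 0.065051 kg m²; centre at d = 0.143 m, so the parallel axis theorem gives I = 0.065051 + (3.36)(0.143)² = 0.13376 kg m².
Point mass: I_cm = 0; centre at d = 0.332 m, so the parallel axis theorem gives I = 0 + (3.26)(0.332)² = 0.35933 kg m².
Thin rod: I_cm = (1/12)ML² = (1/12)(5.75)(0.938)² = 0.42159 kg m²; axis through the centre, so I = 0.42159 kg m².
Solid cylinder: I_cm = (1/2)MR² = (1/2)(0.336)(0.42)² = 0.029635 kg m²; centre at d = 0.382 m, so the parallel axis theorem gives I = 0.029635 + (0.336)(0.382)² = 0.078666 kg m².
Total I = 0.13376 + 0.35933 + 0.42159 + 0.078666 = 0.99335 kg m².

0.993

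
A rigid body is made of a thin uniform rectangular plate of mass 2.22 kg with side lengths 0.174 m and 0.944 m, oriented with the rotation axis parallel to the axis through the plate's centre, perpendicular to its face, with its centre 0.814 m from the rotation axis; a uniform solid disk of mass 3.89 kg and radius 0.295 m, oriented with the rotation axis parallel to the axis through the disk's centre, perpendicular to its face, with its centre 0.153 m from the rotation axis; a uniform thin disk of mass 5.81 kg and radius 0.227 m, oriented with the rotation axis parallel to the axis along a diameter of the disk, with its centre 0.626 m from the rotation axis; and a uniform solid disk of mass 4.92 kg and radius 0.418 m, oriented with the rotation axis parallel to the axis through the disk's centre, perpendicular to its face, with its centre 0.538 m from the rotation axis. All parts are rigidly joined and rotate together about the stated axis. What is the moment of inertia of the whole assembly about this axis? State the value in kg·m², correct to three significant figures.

Rectangular plate: I_cm = (1/12)M(a²+b²) = (1/12)(2.22)[(0.174)² + (0.944)²] = 0.17046 kg·m²; centre at d = 0.814 m, so I = I_cm + Md² gives I = 0.17046 + (2.22)(0.814)² = 1.6414 kg·m².
Solid disk: I_cm = (1/2)MR² = (1/2)(3.89)(0.295)² = 0.16926 kg·m²; centre at d = 0.153 m, so I = I_cm + Md² gives I = 0.16926 + (3.89)(0.153)² = 0.26032 kg·m².
Thin disk: I_cm = (1/4)MR² = (1/4)(5.81)(0.227)² = 0.074846 kg·m²; centre at d = 0.626 m, so I = I_cm + Md² gives I = 0.074846 + (5.81)(0.626)² = 2.3516 kg·m².
Solid disk: I_cm = (1/2)MR² = (1/2)(4.92)(0.418)² = 0.42982 kg·m²; centre at d = 0.538 m, so I = I_cm + Md² gives I = 0.42982 + (4.92)(0.538)² = 1.8539 kg·m².
Total I = 1.6414 + 0.26032 + 2.3516 + 1.8539 = 6.1073 kg·m².

6.11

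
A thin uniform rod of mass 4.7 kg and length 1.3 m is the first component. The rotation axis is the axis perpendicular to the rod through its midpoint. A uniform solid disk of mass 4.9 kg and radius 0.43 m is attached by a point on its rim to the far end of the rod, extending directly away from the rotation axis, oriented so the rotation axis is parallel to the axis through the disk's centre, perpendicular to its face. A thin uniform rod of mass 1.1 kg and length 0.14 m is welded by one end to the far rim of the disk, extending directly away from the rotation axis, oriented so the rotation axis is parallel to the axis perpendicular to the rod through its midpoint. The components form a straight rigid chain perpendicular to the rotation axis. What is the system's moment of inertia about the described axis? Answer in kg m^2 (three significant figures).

Thin rod: I_cm = (1/12)ML² = (1/12)(4.7)(1.3)² = 0.66192 kg m^2; axis through the centre, so I = 0.66192 kg m^2.
Solid disk: I_cm = (1/2)MR² = (1/2)(4.9)(0.43)² = 0.453 kg m^2; centre at d = 0.65 + 0.43 = 1.08 m, so I = I_cm + Md² gives I = 0.453 + (4.9)(1.08)² = 6.1684 kg m^2.
Thin rod: I_cm = (1/12)ML² = (1/12)(1.1)(0.14)² = 0.0017967 kg m^2; centre at d = 0.65 + 0.43 + 0.43 + 0.07 = 1.58 m, so I = I_cm + Md² gives I = 0.0017967 + (1.1)(1.58)² = 2.7478 kg m^2.
Total I = 0.66192 + 6.1684 + 2.7478 = 9.5781 kg m^2.

9.58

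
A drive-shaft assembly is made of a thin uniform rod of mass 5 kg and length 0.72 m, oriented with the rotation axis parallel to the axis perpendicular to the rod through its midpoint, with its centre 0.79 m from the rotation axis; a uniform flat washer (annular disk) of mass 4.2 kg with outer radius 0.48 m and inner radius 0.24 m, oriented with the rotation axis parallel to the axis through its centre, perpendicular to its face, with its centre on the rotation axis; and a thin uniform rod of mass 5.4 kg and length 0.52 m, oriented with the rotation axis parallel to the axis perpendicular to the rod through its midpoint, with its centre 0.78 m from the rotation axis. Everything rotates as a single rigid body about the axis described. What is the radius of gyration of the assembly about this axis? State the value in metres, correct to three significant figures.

0.709

Thin rod: I_cm = (1/12)ML² = (1/12)(5)(0.72)² = 0.216 kg m²; centre at d = 0.79 m, so I = I_cm + Md² gives I = 0.216 + (5)(0.79)² = 3.3365 kg m².
Annular disk: I_cm = (1/2)M(R²+r²) = (1/2)(4.2)[(0.48)² + (0.24)²] = 0.6048 kg m²; axis through the centre, so I = 0.6048 kg m².
Thin rod: I_cm = (1/12)ML² = (1/12)(5.4)(0.52)² = 0.12168 kg m²; centre at d = 0.78 m, so I = I_cm + Md² gives I = 0.12168 + (5.4)(0.78)² = 3.407 kg m².
Total I = 7.3483 kg m²; total mass M = 14.6 kg.
k = √(I/M) = √(7.3483/14.6) = 0.70944 m.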